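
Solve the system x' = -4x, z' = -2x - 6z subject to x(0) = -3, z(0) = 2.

x(t) = -3e^(-4t), z(t) = 3e^(-4t) - e^(-6t)

Coefficient matrix A = [[-4, 0], [-2, -6]].
Characteristic polynomial det(A - λI) = λ^2 + 10λ + 24 = 0.
Eigenvalues λ = -4, -6.
For λ=-4: (A-λI) row 2 is [-2, -2], so an eigenvector is (-1, 1).
For λ=-6: (A-λI) row 1 is [2, 0], so an eigenvector is (0, -1).
General solution: K_1e^(-4t)(-1,1) + K_2e^(-6t)(0,-1).
Applying x(0)=-3, z(0)=2 gives K_1=3, K_2=1.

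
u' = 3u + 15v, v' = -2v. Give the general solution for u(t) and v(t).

Coefficient matrix A = [[3, 15], [0, -2]].
Characteristic polynomial det(A - λI) = λ^2 - λ - 6 = 0.
Eigenvalues λ = -2, 3.
For λ=-2: (A-λI) row 1 is [5, 15], so an eigenvector is (3, -1).
For λ=3: (A-λI) row 1 is [0, 15], so an eigenvector is (1, 0).
General solution: c_1e^(-2t)(3,-1) + c_2e^(3t)(1,0).

u(t) = 3c_1e^(-2t) + c_2e^(3t), v(t) = -c_1e^(-2t)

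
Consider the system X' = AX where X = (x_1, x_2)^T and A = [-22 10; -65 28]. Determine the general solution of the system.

Coefficient matrix A = [[-22, 10], [-65, 28]].
Characteristic polynomial det(A - λI) = λ^2 - 6λ + 34 = 0.
Eigenvalues λ = 3 ± 5i (complex conjugate pair).
For λ=3+5i: an eigenvector is (1,2) - i(-1,-3) = (1 + i, 2 + 3i).
A real fundamental pair from Re and Im of e^((3+5i)t)v: X_1 = e^(3t)(cos(5t)·(1,2) + sin(5t)·(-1,-3)), X_2 = e^(3t)(sin(5t)·(1,2) - cos(5t)·(-1,-3)).
General solution: C_1X_1 + C_2X_2.

x_1(t) = -C_1e^(3t)sin(5t) + C_1e^(3t)cos(5t) + C_2e^(3t)sin(5t) + C_2e^(3t)cos(5t), x_2(t) = -3C_1e^(3t)sin(5t) + 2C_1e^(3t)cos(5t) + 2C_2e^(3t)sin(5t) + 3C_2e^(3t)cos(5t)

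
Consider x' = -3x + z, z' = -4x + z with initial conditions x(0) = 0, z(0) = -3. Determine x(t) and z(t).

Coefficient matrix A = [[-3, 1], [-4, 1]].
Characteristic polynomial det(A - λI) = λ^2 + 2λ + 1 = 0.
Single eigenvalue λ = -1 with algebraic multiplicity 2.
Eigenvector v = (1,2); generalized eigenvector w with (A-λI)w=v is (1,3).
General solution: e^(-t)[C_1·v + C_2·(t·v + w)].
Applying x(0)=0, z(0)=-3 gives C_1=3, C_2=-3.

x(t) = -3te^(-t), z(t) = -6te^(-t) - 3e^(-t)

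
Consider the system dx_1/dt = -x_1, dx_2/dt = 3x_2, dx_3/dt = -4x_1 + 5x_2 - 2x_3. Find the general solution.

x_1(t) = c_1e^(-t), x_2(t) = c_3e^(3t), x_3(t) = -4c_1e^(-t) + c_2e^(-2t) + c_3e^(3t)

Coefficient matrix A = [[-1, 0, 0], [0, 3, 0], [-4, 5, -2]].
det(A - λI) = 0 gives eigenvalues λ = -1, -2, 3.
For λ=-1: eigenvector (1,0,-4).
For λ=-2: eigenvector (0,0,1).
For λ=3: eigenvector (0,1,1).
General solution: c_1e^(-t)(1,0,-4) + c_2e^(-2t)(0,0,1) + c_3e^(3t)(0,1,1).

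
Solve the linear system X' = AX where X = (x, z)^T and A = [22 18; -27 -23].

Coefficient matrix A = [[22, 18], [-27, -23]].
Characteristic polynomial det(A - λI) = λ^2 + λ - 20 = 0.
Eigenvalues λ = -5, 4.
For λ=-5: (A-λI) row 1 is [27, 18], so an eigenvector is (2, -3).
For λ=4: (A-λI) row 1 is [18, 18], so an eigenvector is (-1, 1).
General solution: K_1e^(-5t)(2,-3) + K_2e^(4t)(-1,1).

x(t) = 2K_1e^(-5t) - K_2e^(4t), z(t) = -3K_1e^(-5t) + K_2e^(4t)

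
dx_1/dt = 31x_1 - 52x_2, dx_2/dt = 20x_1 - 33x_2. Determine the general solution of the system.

Coefficient matrix A = [[31, -52], [20, -33]].
Characteristic polynomial det(A - λI) = λ^2 + 2λ + 17 = 0.
Eigenvalues λ = -1 ± 4i (complex conjugate pair).
For λ=-1+4i: an eigenvector is (-2,-1) - i(-3,-2) = (-2 + 3i, -1 + 2i).
A real fundamental pair from Re and Im of e^((-1+4i)t)v: X_1 = e^(-t)(cos(4t)·(-2,-1) + sin(4t)·(-3,-2)), X_2 = e^(-t)(sin(4t)·(-2,-1) - cos(4t)·(-3,-2)).
General solution: c_1X_1 + c_2X_2.

x_1(t) = -3c_1e^(-t)sin(4t) - 2c_1e^(-t)cos(4t) - 2c_2e^(-t)sin(4t) + 3c_2e^(-t)cos(4t), x_2(t) = -2c_1e^(-t)sin(4t) - c_1e^(-t)cos(4t) - c_2e^(-t)sin(4t) + 2c_2e^(-t)cos(4t)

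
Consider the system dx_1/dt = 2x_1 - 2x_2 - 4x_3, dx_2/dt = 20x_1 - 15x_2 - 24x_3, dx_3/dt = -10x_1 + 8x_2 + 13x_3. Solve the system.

x_1(t) = C_1e^(2t) + 2C_2e^(t), x_2(t) = 4C_1e^(2t) + 7C_2e^(t) - 2C_3e^(-3t), x_3(t) = -2C_1e^(2t) - 3C_2e^(t) + C_3e^(-3t)

Coefficient matrix A = [[2, -2, -4], [20, -15, -24], [-10, 8, 13]].
det(A - λI) = 0 gives eigenvalues λ = 2, 1, -3.
For λ=2: eigenvector (1,4,-2).
For λ=1: eigenvector (2,7,-3).
For λ=-3: eigenvector (0,-2,1).
General solution: C_1e^(2t)(1,4,-2) + C_2e^(t)(2,7,-3) + C_3e^(-3t)(0,-2,1).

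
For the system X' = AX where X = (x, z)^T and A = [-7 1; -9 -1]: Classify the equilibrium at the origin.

stable improper node

A = [[-7,1],[-9,-1]]; det(A-λI) = λ^2 + 8λ + 16.
repeated λ = -4 with a single eigenvector.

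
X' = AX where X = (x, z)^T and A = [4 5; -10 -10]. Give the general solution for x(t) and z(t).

x(t) = -2c_1e^(-3t)sin(t) - c_1e^(-3t)cos(t) - c_2e^(-3t)sin(t) + 2c_2e^(-3t)cos(t), z(t) = 3c_1e^(-3t)sin(t) + c_1e^(-3t)cos(t) + c_2e^(-3t)sin(t) - 3c_2e^(-3t)cos(t)

Coefficient matrix A = [[4, 5], [-10, -10]].
Characteristic polynomial det(A - λI) = λ^2 + 6λ + 10 = 0.
Eigenvalues λ = -3 ± i (complex conjugate pair).
For λ=-3+i: an eigenvector is (-1,1) - i(-2,3) = (-1 + 2i, 1 - 3i).
A real fundamental pair from Re and Im of e^((-3+i)t)v: X_1 = e^(-3t)(cos(t)·(-1,1) + sin(t)·(-2,3)), X_2 = e^(-3t)(sin(t)·(-1,1) - cos(t)·(-2,3)).
General solution: c_1X_1 + c_2X_2.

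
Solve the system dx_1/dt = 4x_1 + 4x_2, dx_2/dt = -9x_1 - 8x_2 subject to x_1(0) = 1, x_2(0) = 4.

Coefficient matrix A = [[4, 4], [-9, -8]].
Characteristic polynomial det(A - λI) = λ^2 + 4λ + 4 = 0.
Single eigenvalue λ = -2 with algebraic multiplicity 2.
Eigenvector v = (2,-3); generalized eigenvector w with (A-λI)w=v is (-1,2).
General solution: e^(-2t)[C_1·v + C_2·(t·v + w)].
Applying x_1(0)=1, x_2(0)=4 gives C_1=6, C_2=11.

x_1(t) = 22te^(-2t) + e^(-2t), x_2(t) = -33te^(-2t) + 4e^(-2t)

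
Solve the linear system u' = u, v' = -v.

Coefficient matrix A = [[1, 0], [0, -1]].
Characteristic polynomial det(A - λI) = λ^2 - 1 = 0.
Eigenvalues λ = -1, 1.
For λ=-1: (A-λI) row 1 is [2, 0], so an eigenvector is (0, 1).
For λ=1: (A-λI) row 2 is [0, -2], so an eigenvector is (-1, 0).
General solution: K_1e^(-t)(0,1) + K_2e^(t)(-1,0).

u(t) = -K_2e^(t), v(t) = K_1e^(-t)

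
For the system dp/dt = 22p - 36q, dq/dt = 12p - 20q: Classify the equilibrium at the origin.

saddle

A = [[22,-36],[12,-20]]; det(A-λI) = λ^2 - 2λ - 8.
λ = 4, -2: opposite signs.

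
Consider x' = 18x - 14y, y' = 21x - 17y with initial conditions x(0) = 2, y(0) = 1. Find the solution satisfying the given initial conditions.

x(t) = 4e^(4t) - 2e^(-3t), y(t) = 4e^(4t) - 3e^(-3t)

Coefficient matrix A = [[18, -14], [21, -17]].
Characteristic polynomial det(A - λI) = λ^2 - λ - 12 = 0.
Eigenvalues λ = -3, 4.
For λ=-3: (A-λI) row 1 is [21, -14], so an eigenvector is (2, 3).
For λ=4: (A-λI) row 1 is [14, -14], so an eigenvector is (1, 1).
General solution: K_1e^(-3t)(2,3) + K_2e^(4t)(1,1).
Applying x(0)=2, y(0)=1 gives K_1=-1, K_2=4.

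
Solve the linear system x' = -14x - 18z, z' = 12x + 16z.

x(t) = -3K_1e^(-2t) - K_2e^(4t), z(t) = 2K_1e^(-2t) + K_2e^(4t)

Coefficient matrix A = [[-14, -18], [12, 16]].
Characteristic polynomial det(A - λI) = λ^2 - 2λ - 8 = 0.
Eigenvalues λ = -2, 4.
For λ=-2: (A-λI) row 1 is [-12, -18], so an eigenvector is (-3, 2).
For λ=4: (A-λI) row 1 is [-18, -18], so an eigenvector is (-1, 1).
General solution: K_1e^(-2t)(-3,2) + K_2e^(4t)(-1,1).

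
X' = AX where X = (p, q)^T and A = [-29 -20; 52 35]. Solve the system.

Coefficient matrix A = [[-29, -20], [52, 35]].
Characteristic polynomial det(A - λI) = λ^2 - 6λ + 25 = 0.
Eigenvalues λ = 3 ± 4i (complex conjugate pair).
For λ=3+4i: an eigenvector is (1,-2) - i(2,-3) = (1 - 2i, -2 + 3i).
A real fundamental pair from Re and Im of e^((3+4i)t)v: X_1 = e^(3t)(cos(4t)·(1,-2) + sin(4t)·(2,-3)), X_2 = e^(3t)(sin(4t)·(1,-2) - cos(4t)·(2,-3)).
General solution: c_1X_1 + c_2X_2.

p(t) = 2c_1e^(3t)sin(4t) + c_1e^(3t)cos(4t) + c_2e^(3t)sin(4t) - 2c_2e^(3t)cos(4t), q(t) = -3c_1e^(3t)sin(4t) - 2c_1e^(3t)cos(4t) - 2c_2e^(3t)sin(4t) + 3c_2e^(3t)cos(4t)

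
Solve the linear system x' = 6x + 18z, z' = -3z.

Coefficient matrix A = [[6, 18], [0, -3]].
Characteristic polynomial det(A - λI) = λ^2 - 3λ - 18 = 0.
Eigenvalues λ = 6, -3.
For λ=6: (A-λI) row 1 is [0, 18], so an eigenvector is (-1, 0).
For λ=-3: (A-λI) row 1 is [9, 18], so an eigenvector is (2, -1).
General solution: c_1e^(6t)(-1,0) + c_2e^(-3t)(2,-1).

x(t) = -c_1e^(6t) + 2c_2e^(-3t), z(t) = -c_2e^(-3t)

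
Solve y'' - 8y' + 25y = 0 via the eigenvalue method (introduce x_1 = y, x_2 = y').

y(t) = C_1e^(4t)cos(3t) + C_2e^(4t)sin(3t)

Let x_1 = y, x_2 = y'. Then x_1' = x_2 and x_2' = -25x_1 + 8x_2.
A = [[0,1],[-25,8]]; det(A-λI) = λ^2 - 8λ + 25.
Eigenvalues λ = 4 ± 3i.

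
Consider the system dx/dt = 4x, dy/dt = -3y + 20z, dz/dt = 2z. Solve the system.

x(t) = K_3e^(4t), y(t) = 4K_1e^(2t) + K_2e^(-3t), z(t) = K_1e^(2t)

Coefficient matrix A = [[4, 0, 0], [0, -3, 20], [0, 0, 2]].
det(A - λI) = 0 gives eigenvalues λ = 2, -3, 4.
For λ=2: eigenvector (0,4,1).
For λ=-3: eigenvector (0,1,0).
For λ=4: eigenvector (1,0,0).
General solution: K_1e^(2t)(0,4,1) + K_2e^(-3t)(0,1,0) + K_3e^(4t)(1,0,0).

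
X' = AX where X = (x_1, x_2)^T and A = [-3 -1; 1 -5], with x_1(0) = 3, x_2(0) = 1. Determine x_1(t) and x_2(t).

Coefficient matrix A = [[-3, -1], [1, -5]].
Characteristic polynomial det(A - λI) = λ^2 + 8λ + 16 = 0.
Single eigenvalue λ = -4 with algebraic multiplicity 2.
Eigenvector v = (-1,-1); generalized eigenvector w with (A-λI)w=v is (0,1).
General solution: e^(-4t)[C_1·v + C_2·(t·v + w)].
Applying x_1(0)=3, x_2(0)=1 gives C_1=-3, C_2=-2.

x_1(t) = 2te^(-4t) + 3e^(-4t), x_2(t) = 2te^(-4t) + e^(-4t)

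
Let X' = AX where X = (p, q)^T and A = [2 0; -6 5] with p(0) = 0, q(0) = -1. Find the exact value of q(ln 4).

A = [[2,0],[-6,5]]; eigenvalues λ = 2, 5.
Eigenvectors: (-1,-2) for λ=2, (0,1) for λ=5.
From the initial condition, c_1 = 0, c_2 = -1.
q(ln 4) = (0)(4^2)(-2) + (-1)(4^5)(1) = -1024.

-1024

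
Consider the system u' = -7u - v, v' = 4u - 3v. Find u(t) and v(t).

Coefficient matrix A = [[-7, -1], [4, -3]].
Characteristic polynomial det(A - λI) = λ^2 + 10λ + 25 = 0.
Single eigenvalue λ = -5 with algebraic multiplicity 2.
Eigenvector v = (1,-2); generalized eigenvector w with (A-λI)w=v is (-1,1).
General solution: e^(-5t)[c_1·v + c_2·(t·v + w)].

u(t) = c_1e^(-5t) + c_2te^(-5t) - c_2e^(-5t), v(t) = -2c_1e^(-5t) - 2c_2te^(-5t) + c_2e^(-5t)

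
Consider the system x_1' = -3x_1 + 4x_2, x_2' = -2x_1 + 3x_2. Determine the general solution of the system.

Coefficient matrix A = [[-3, 4], [-2, 3]].
Characteristic polynomial det(A - λI) = λ^2 - 1 = 0.
Eigenvalues λ = -1, 1.
For λ=-1: (A-λI) row 1 is [-2, 4], so an eigenvector is (2, 1).
For λ=1: (A-λI) row 1 is [-4, 4], so an eigenvector is (1, 1).
General solution: K_1e^(-t)(2,1) + K_2e^(t)(1,1).

x_1(t) = 2K_1e^(-t) + K_2e^(t), x_2(t) = K_1e^(-t) + K_2e^(t)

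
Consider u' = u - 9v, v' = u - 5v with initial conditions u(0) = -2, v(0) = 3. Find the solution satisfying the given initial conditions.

Coefficient matrix A = [[1, -9], [1, -5]].
Characteristic polynomial det(A - λI) = λ^2 + 4λ + 4 = 0.
Single eigenvalue λ = -2 with algebraic multiplicity 2.
Eigenvector v = (-3,-1); generalized eigenvector w with (A-λI)w=v is (2,1).
General solution: e^(-2t)[c_1·v + c_2·(t·v + w)].
Applying u(0)=-2, v(0)=3 gives c_1=8, c_2=11.

u(t) = -33te^(-2t) - 2e^(-2t), v(t) = -11te^(-2t) + 3e^(-2t)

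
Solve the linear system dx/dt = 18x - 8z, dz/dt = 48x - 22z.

x(t) = -C_1e^(-6t) + C_2e^(2t), z(t) = -3C_1e^(-6t) + 2C_2e^(2t)

Coefficient matrix A = [[18, -8], [48, -22]].
Characteristic polynomial det(A - λI) = λ^2 + 4λ - 12 = 0.
Eigenvalues λ = -6, 2.
For λ=-6: (A-λI) row 1 is [24, -8], so an eigenvector is (-1, -3).
For λ=2: (A-λI) row 1 is [16, -8], so an eigenvector is (1, 2).
General solution: C_1e^(-6t)(-1,-3) + C_2e^(2t)(1,2).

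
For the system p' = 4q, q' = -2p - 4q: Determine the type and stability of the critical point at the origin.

A = [[0,4],[-2,-4]]; det(A-λI) = λ^2 + 4λ + 8.
λ = -2 ± 2i: negative real part.

stable spiral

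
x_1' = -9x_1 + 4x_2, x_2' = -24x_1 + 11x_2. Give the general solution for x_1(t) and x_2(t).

Coefficient matrix A = [[-9, 4], [-24, 11]].
Characteristic polynomial det(A - λI) = λ^2 - 2λ - 3 = 0.
Eigenvalues λ = 3, -1.
For λ=3: (A-λI) row 1 is [-12, 4], so an eigenvector is (1, 3).
For λ=-1: (A-λI) row 1 is [-8, 4], so an eigenvector is (-1, -2).
General solution: c_1e^(3t)(1,3) + c_2e^(-t)(-1,-2).

x_1(t) = c_1e^(3t) - c_2e^(-t), x_2(t) = 3c_1e^(3t) - 2c_2e^(-t)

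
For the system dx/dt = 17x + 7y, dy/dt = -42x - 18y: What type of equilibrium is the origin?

A = [[17,7],[-42,-18]]; det(A-λI) = λ^2 + λ - 12.
λ = -4, 3: opposite signs.

saddle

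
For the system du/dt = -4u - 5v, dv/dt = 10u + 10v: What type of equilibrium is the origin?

A = [[-4,-5],[10,10]]; det(A-λI) = λ^2 - 6λ + 10.
λ = 3 ± i: positive real part.

unstable spiral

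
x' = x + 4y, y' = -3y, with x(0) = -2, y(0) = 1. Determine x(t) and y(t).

Coefficient matrix A = [[1, 4], [0, -3]].
Characteristic polynomial det(A - λI) = λ^2 + 2λ - 3 = 0.
Eigenvalues λ = 1, -3.
For λ=1: (A-λI) row 1 is [0, 4], so an eigenvector is (1, 0).
For λ=-3: (A-λI) row 1 is [4, 4], so an eigenvector is (-1, 1).
General solution: K_1e^(t)(1,0) + K_2e^(-3t)(-1,1).
Applying x(0)=-2, y(0)=1 gives K_1=-1, K_2=1.

x(t) = -e^(t) - e^(-3t), y(t) = e^(-3t)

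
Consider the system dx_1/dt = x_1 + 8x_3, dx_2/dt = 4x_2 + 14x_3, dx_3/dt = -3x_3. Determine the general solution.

Coefficient matrix A = [[1, 0, 8], [0, 4, 14], [0, 0, -3]].
det(A - λI) = 0 gives eigenvalues λ = -3, 4, 1.
For λ=-3: eigenvector (-2,-2,1).
For λ=4: eigenvector (0,1,0).
For λ=1: eigenvector (1,0,0).
General solution: c_1e^(-3t)(-2,-2,1) + c_2e^(4t)(0,1,0) + c_3e^(t)(1,0,0).

x_1(t) = -2c_1e^(-3t) + c_3e^(t), x_2(t) = -2c_1e^(-3t) + c_2e^(4t), x_3(t) = c_1e^(-3t)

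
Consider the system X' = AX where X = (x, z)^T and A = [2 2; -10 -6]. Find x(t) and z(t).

Coefficient matrix A = [[2, 2], [-10, -6]].
Characteristic polynomial det(A - λI) = λ^2 + 4λ + 8 = 0.
Eigenvalues λ = -2 ± 2i (complex conjugate pair).
For λ=-2+2i: an eigenvector is (1,-2) - i(0,-1) = (1, -2 + i).
A real fundamental pair from Re and Im of e^((-2+2i)t)v: X_1 = e^(-2t)(cos(2t)·(1,-2) + sin(2t)·(0,-1)), X_2 = e^(-2t)(sin(2t)·(1,-2) - cos(2t)·(0,-1)).
General solution: C_1X_1 + C_2X_2.

x(t) = C_1e^(-2t)cos(2t) + C_2e^(-2t)sin(2t), z(t) = -C_1e^(-2t)sin(2t) - 2C_1e^(-2t)cos(2t) - 2C_2e^(-2t)sin(2t) + C_2e^(-2t)cos(2t)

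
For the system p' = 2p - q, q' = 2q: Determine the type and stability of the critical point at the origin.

A = [[2,-1],[0,2]]; det(A-λI) = λ^2 - 4λ + 4.
repeated λ = 2 with a single eigenvector.

unstable improper node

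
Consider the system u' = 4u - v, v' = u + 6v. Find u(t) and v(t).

Coefficient matrix A = [[4, -1], [1, 6]].
Characteristic polynomial det(A - λI) = λ^2 - 10λ + 25 = 0.
Single eigenvalue λ = 5 with algebraic multiplicity 2.
Eigenvector v = (1,-1); generalized eigenvector w with (A-λI)w=v is (1,-2).
General solution: e^(5t)[C_1·v + C_2·(t·v + w)].

u(t) = C_1e^(5t) + C_2te^(5t) + C_2e^(5t), v(t) = -C_1e^(5t) - C_2te^(5t) - 2C_2e^(5t)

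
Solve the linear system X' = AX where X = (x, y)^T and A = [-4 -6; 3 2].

Coefficient matrix A = [[-4, -6], [3, 2]].
Characteristic polynomial det(A - λI) = λ^2 + 2λ + 10 = 0.
Eigenvalues λ = -1 ± 3i (complex conjugate pair).
For λ=-1+3i: an eigenvector is (1,0) - i(-1,1) = (1 + i, 0 - i).
A real fundamental pair from Re and Im of e^((-1+3i)t)v: X_1 = e^(-t)(cos(3t)·(1,0) + sin(3t)·(-1,1)), X_2 = e^(-t)(sin(3t)·(1,0) - cos(3t)·(-1,1)).
General solution: c_1X_1 + c_2X_2.

x(t) = -c_1e^(-t)sin(3t) + c_1e^(-t)cos(3t) + c_2e^(-t)sin(3t) + c_2e^(-t)cos(3t), y(t) = c_1e^(-t)sin(3t) - c_2e^(-t)cos(3t)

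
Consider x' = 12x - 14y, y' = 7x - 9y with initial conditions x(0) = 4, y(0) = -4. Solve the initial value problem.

Coefficient matrix A = [[12, -14], [7, -9]].
Characteristic polynomial det(A - λI) = λ^2 - 3λ - 10 = 0.
Eigenvalues λ = 5, -2.
For λ=5: (A-λI) row 1 is [7, -14], so an eigenvector is (-2, -1).
For λ=-2: (A-λI) row 1 is [14, -14], so an eigenvector is (1, 1).
General solution: C_1e^(5t)(-2,-1) + C_2e^(-2t)(1,1).
Applying x(0)=4, y(0)=-4 gives C_1=-8, C_2=-12.

x(t) = 16e^(5t) - 12e^(-2t), y(t) = 8e^(5t) - 12e^(-2t)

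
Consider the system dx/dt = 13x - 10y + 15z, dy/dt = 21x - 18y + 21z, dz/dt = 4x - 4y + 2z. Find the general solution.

x(t) = C_1e^(3t) - C_3e^(-2t), y(t) = C_1e^(3t) + 3C_2e^(-4t), z(t) = 2C_2e^(-4t) + C_3e^(-2t)

Coefficient matrix A = [[13, -10, 15], [21, -18, 21], [4, -4, 2]].
det(A - λI) = 0 gives eigenvalues λ = 3, -4, -2.
For λ=3: eigenvector (1,1,0).
For λ=-4: eigenvector (0,3,2).
For λ=-2: eigenvector (-1,0,1).
General solution: C_1e^(3t)(1,1,0) + C_2e^(-4t)(0,3,2) + C_3e^(-2t)(-1,0,1).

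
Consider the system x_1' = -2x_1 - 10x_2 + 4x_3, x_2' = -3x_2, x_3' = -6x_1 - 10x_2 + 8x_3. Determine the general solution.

x_1(t) = -c_1e^(2t) + 2c_2e^(-3t) - 2c_3e^(4t), x_2(t) = c_2e^(-3t), x_3(t) = -c_1e^(2t) + 2c_2e^(-3t) - 3c_3e^(4t)

Coefficient matrix A = [[-2, -10, 4], [0, -3, 0], [-6, -10, 8]].
det(A - λI) = 0 gives eigenvalues λ = 2, -3, 4.
For λ=2: eigenvector (-1,0,-1).
For λ=-3: eigenvector (2,1,2).
For λ=4: eigenvector (-2,0,-3).
General solution: c_1e^(2t)(-1,0,-1) + c_2e^(-3t)(2,1,2) + c_3e^(4t)(-2,0,-3).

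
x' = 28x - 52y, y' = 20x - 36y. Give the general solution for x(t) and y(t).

Coefficient matrix A = [[28, -52], [20, -36]].
Characteristic polynomial det(A - λI) = λ^2 + 8λ + 32 = 0.
Eigenvalues λ = -4 ± 4i (complex conjugate pair).
For λ=-4+4i: an eigenvector is (-3,-2) - i(2,1) = (-3 - 2i, -2 - i).
A real fundamental pair from Re and Im of e^((-4+4i)t)v: X_1 = e^(-4t)(cos(4t)·(-3,-2) + sin(4t)·(2,1)), X_2 = e^(-4t)(sin(4t)·(-3,-2) - cos(4t)·(2,1)).
General solution: c_1X_1 + c_2X_2.

x(t) = 2c_1e^(-4t)sin(4t) - 3c_1e^(-4t)cos(4t) - 3c_2e^(-4t)sin(4t) - 2c_2e^(-4t)cos(4t), y(t) = c_1e^(-4t)sin(4t) - 2c_1e^(-4t)cos(4t) - 2c_2e^(-4t)sin(4t) - c_2e^(-4t)cos(4t)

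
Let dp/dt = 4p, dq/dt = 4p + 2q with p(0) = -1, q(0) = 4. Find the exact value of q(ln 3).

A = [[4,0],[4,2]]; eigenvalues λ = 4, 2.
Eigenvectors: (1,2) for λ=4, (0,-1) for λ=2.
From the initial condition, c_1 = -1, c_2 = -6.
q(ln 3) = (-1)(3^4)(2) + (-6)(3^2)(-1) = -108.

-108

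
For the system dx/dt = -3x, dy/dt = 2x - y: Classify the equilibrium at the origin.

stable node

A = [[-3,0],[2,-1]]; det(A-λI) = λ^2 + 4λ + 3.
λ = -1, -3: both negative.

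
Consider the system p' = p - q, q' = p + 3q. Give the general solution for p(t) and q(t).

Coefficient matrix A = [[1, -1], [1, 3]].
Characteristic polynomial det(A - λI) = λ^2 - 4λ + 4 = 0.
Single eigenvalue λ = 2 with algebraic multiplicity 2.
Eigenvector v = (1,-1); generalized eigenvector w with (A-λI)w=v is (2,-3).
General solution: e^(2t)[K_1·v + K_2·(t·v + w)].

p(t) = K_1e^(2t) + K_2te^(2t) + 2K_2e^(2t), q(t) = -K_1e^(2t) - K_2te^(2t) - 3K_2e^(2t)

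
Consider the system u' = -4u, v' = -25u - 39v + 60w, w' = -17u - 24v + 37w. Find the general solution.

u(t) = K_1e^(-4t), v(t) = K_1e^(-4t) + 3K_2e^(t) - 5K_3e^(-3t), w(t) = K_1e^(-4t) + 2K_2e^(t) - 3K_3e^(-3t)

Coefficient matrix A = [[-4, 0, 0], [-25, -39, 60], [-17, -24, 37]].
det(A - λI) = 0 gives eigenvalues λ = -4, 1, -3.
For λ=-4: eigenvector (1,1,1).
For λ=1: eigenvector (0,3,2).
For λ=-3: eigenvector (0,-5,-3).
General solution: K_1e^(-4t)(1,1,1) + K_2e^(t)(0,3,2) + K_3e^(-3t)(0,-5,-3).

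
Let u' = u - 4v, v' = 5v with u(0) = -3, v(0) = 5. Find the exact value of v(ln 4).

5120

A = [[1,-4],[0,5]]; eigenvalues λ = 5, 1.
Eigenvectors: (-1,1) for λ=5, (1,0) for λ=1.
From the initial condition, c_1 = 5, c_2 = 2.
v(ln 4) = (5)(4^5)(1) + (2)(4^1)(0) = 5120.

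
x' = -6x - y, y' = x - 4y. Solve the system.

x(t) = -C_1e^(-5t) - C_2te^(-5t) + C_2e^(-5t), y(t) = C_1e^(-5t) + C_2te^(-5t)

Coefficient matrix A = [[-6, -1], [1, -4]].
Characteristic polynomial det(A - λI) = λ^2 + 10λ + 25 = 0.
Single eigenvalue λ = -5 with algebraic multiplicity 2.
Eigenvector v = (-1,1); generalized eigenvector w with (A-λI)w=v is (1,0).
General solution: e^(-5t)[C_1·v + C_2·(t·v + w)].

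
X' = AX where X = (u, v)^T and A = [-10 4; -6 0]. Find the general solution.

u(t) = -C_1e^(-6t) - 2C_2e^(-4t), v(t) = -C_1e^(-6t) - 3C_2e^(-4t)

Coefficient matrix A = [[-10, 4], [-6, 0]].
Characteristic polynomial det(A - λI) = λ^2 + 10λ + 24 = 0.
Eigenvalues λ = -6, -4.
For λ=-6: (A-λI) row 1 is [-4, 4], so an eigenvector is (-1, -1).
For λ=-4: (A-λI) row 1 is [-6, 4], so an eigenvector is (-2, -3).
General solution: C_1e^(-6t)(-1,-1) + C_2e^(-4t)(-2,-3).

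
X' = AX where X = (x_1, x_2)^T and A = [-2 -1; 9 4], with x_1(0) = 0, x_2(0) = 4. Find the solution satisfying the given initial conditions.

Coefficient matrix A = [[-2, -1], [9, 4]].
Characteristic polynomial det(A - λI) = λ^2 - 2λ + 1 = 0.
Single eigenvalue λ = 1 with algebraic multiplicity 2.
Eigenvector v = (1,-3); generalized eigenvector w with (A-λI)w=v is (0,-1).
General solution: e^(t)[C_1·v + C_2·(t·v + w)].
Applying x_1(0)=0, x_2(0)=4 gives C_1=0, C_2=-4.

x_1(t) = -4te^(t), x_2(t) = 12te^(t) + 4e^(t)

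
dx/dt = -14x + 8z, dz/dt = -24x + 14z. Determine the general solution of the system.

Coefficient matrix A = [[-14, 8], [-24, 14]].
Characteristic polynomial det(A - λI) = λ^2 - 4 = 0.
Eigenvalues λ = 2, -2.
For λ=2: (A-λI) row 1 is [-16, 8], so an eigenvector is (1, 2).
For λ=-2: (A-λI) row 1 is [-12, 8], so an eigenvector is (2, 3).
General solution: c_1e^(2t)(1,2) + c_2e^(-2t)(2,3).

x(t) = c_1e^(2t) + 2c_2e^(-2t), z(t) = 2c_1e^(2t) + 3c_2e^(-2t)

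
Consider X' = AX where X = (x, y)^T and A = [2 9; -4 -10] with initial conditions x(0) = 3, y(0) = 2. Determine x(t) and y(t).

x(t) = 36te^(-4t) + 3e^(-4t), y(t) = -24te^(-4t) + 2e^(-4t)

Coefficient matrix A = [[2, 9], [-4, -10]].
Characteristic polynomial det(A - λI) = λ^2 + 8λ + 16 = 0.
Single eigenvalue λ = -4 with algebraic multiplicity 2.
Eigenvector v = (-3,2); generalized eigenvector w with (A-λI)w=v is (-2,1).
General solution: e^(-4t)[c_1·v + c_2·(t·v + w)].
Applying x(0)=3, y(0)=2 gives c_1=7, c_2=-12.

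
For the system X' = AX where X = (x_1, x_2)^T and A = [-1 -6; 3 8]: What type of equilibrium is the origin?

unstable node

A = [[-1,-6],[3,8]]; det(A-λI) = λ^2 - 7λ + 10.
λ = 2, 5: both positive.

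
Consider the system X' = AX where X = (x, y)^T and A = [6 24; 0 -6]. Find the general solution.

x(t) = -K_1e^(6t) + 2K_2e^(-6t), y(t) = -K_2e^(-6t)

Coefficient matrix A = [[6, 24], [0, -6]].
Characteristic polynomial det(A - λI) = λ^2 - 36 = 0.
Eigenvalues λ = 6, -6.
For λ=6: (A-λI) row 1 is [0, 24], so an eigenvector is (-1, 0).
For λ=-6: (A-λI) row 1 is [12, 24], so an eigenvector is (2, -1).
General solution: K_1e^(6t)(-1,0) + K_2e^(-6t)(2,-1).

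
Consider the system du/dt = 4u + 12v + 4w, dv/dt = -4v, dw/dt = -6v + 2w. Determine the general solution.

Coefficient matrix A = [[4, 12, 4], [0, -4, 0], [0, -6, 2]].
det(A - λI) = 0 gives eigenvalues λ = 4, 2, -4.
For λ=4: eigenvector (1,0,0).
For λ=2: eigenvector (2,0,-1).
For λ=-4: eigenvector (-2,1,1).
General solution: c_1e^(4t)(1,0,0) + c_2e^(2t)(2,0,-1) + c_3e^(-4t)(-2,1,1).

u(t) = c_1e^(4t) + 2c_2e^(2t) - 2c_3e^(-4t), v(t) = c_3e^(-4t), w(t) = -c_2e^(2t) + c_3e^(-4t)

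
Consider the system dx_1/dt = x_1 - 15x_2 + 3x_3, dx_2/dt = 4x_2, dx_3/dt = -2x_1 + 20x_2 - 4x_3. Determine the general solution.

Coefficient matrix A = [[1, -15, 3], [0, 4, 0], [-2, 20, -4]].
det(A - λI) = 0 gives eigenvalues λ = -1, 4, -2.
For λ=-1: eigenvector (3,0,-2).
For λ=4: eigenvector (-2,1,3).
For λ=-2: eigenvector (-1,0,1).
General solution: K_1e^(-t)(3,0,-2) + K_2e^(4t)(-2,1,3) + K_3e^(-2t)(-1,0,1).

x_1(t) = 3K_1e^(-t) - 2K_2e^(4t) - K_3e^(-2t), x_2(t) = K_2e^(4t), x_3(t) = -2K_1e^(-t) + 3K_2e^(4t) + K_3e^(-2t)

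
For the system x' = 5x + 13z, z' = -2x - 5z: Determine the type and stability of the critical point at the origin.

center

A = [[5,13],[-2,-5]]; det(A-λI) = λ^2 + 1.
λ = 0 ± i: zero real part.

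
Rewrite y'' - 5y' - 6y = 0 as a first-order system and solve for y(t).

Let x_1 = y, x_2 = y'. Then x_1' = x_2 and x_2' = 6x_1 + 5x_2.
A = [[0,1],[6,5]]; det(A-λI) = λ^2 - 5λ - 6.
Eigenvalues λ = 6, -1 with eigenvectors (1,6), (1,-1).

y(t) = K_1e^(6t) + K_2e^(-t)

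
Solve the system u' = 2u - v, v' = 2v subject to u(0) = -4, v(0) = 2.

Coefficient matrix A = [[2, -1], [0, 2]].
Characteristic polynomial det(A - λI) = λ^2 - 4λ + 4 = 0.
Single eigenvalue λ = 2 with algebraic multiplicity 2.
Eigenvector v = (1,0); generalized eigenvector w with (A-λI)w=v is (3,-1).
General solution: e^(2t)[C_1·v + C_2·(t·v + w)].
Applying u(0)=-4, v(0)=2 gives C_1=2, C_2=-2.

u(t) = -2te^(2t) - 4e^(2t), v(t) = 2e^(2t)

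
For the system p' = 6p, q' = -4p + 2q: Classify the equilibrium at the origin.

A = [[6,0],[-4,2]]; det(A-λI) = λ^2 - 8λ + 12.
λ = 2, 6: both positive.

unstable node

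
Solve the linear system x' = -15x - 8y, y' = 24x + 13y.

x(t) = 2c_1e^(-3t) + c_2e^(t), y(t) = -3c_1e^(-3t) - 2c_2e^(t)

Coefficient matrix A = [[-15, -8], [24, 13]].
Characteristic polynomial det(A - λI) = λ^2 + 2λ - 3 = 0.
Eigenvalues λ = -3, 1.
For λ=-3: (A-λI) row 1 is [-12, -8], so an eigenvector is (2, -3).
For λ=1: (A-λI) row 1 is [-16, -8], so an eigenvector is (1, -2).
General solution: c_1e^(-3t)(2,-3) + c_2e^(t)(1,-2).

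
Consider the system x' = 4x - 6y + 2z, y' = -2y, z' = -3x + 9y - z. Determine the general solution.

Coefficient matrix A = [[4, -6, 2], [0, -2, 0], [-3, 9, -1]].
det(A - λI) = 0 gives eigenvalues λ = 2, -2, 1.
For λ=2: eigenvector (1,0,-1).
For λ=-2: eigenvector (2,1,-3).
For λ=1: eigenvector (-2,0,3).
General solution: c_1e^(2t)(1,0,-1) + c_2e^(-2t)(2,1,-3) + c_3e^(t)(-2,0,3).

x(t) = c_1e^(2t) + 2c_2e^(-2t) - 2c_3e^(t), y(t) = c_2e^(-2t), z(t) = -c_1e^(2t) - 3c_2e^(-2t) + 3c_3e^(t)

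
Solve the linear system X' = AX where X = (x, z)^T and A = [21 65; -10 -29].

Coefficient matrix A = [[21, 65], [-10, -29]].
Characteristic polynomial det(A - λI) = λ^2 + 8λ + 41 = 0.
Eigenvalues λ = -4 ± 5i (complex conjugate pair).
For λ=-4+5i: an eigenvector is (3,-1) - i(2,-1) = (3 - 2i, -1 + i).
A real fundamental pair from Re and Im of e^((-4+5i)t)v: X_1 = e^(-4t)(cos(5t)·(3,-1) + sin(5t)·(2,-1)), X_2 = e^(-4t)(sin(5t)·(3,-1) - cos(5t)·(2,-1)).
General solution: c_1X_1 + c_2X_2.

x(t) = 2c_1e^(-4t)sin(5t) + 3c_1e^(-4t)cos(5t) + 3c_2e^(-4t)sin(5t) - 2c_2e^(-4t)cos(5t), z(t) = -c_1e^(-4t)sin(5t) - c_1e^(-4t)cos(5t) - c_2e^(-4t)sin(5t) + c_2e^(-4t)cos(5t)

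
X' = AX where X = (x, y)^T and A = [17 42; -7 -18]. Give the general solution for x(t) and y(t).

Coefficient matrix A = [[17, 42], [-7, -18]].
Characteristic polynomial det(A - λI) = λ^2 + λ - 12 = 0.
Eigenvalues λ = -4, 3.
For λ=-4: (A-λI) row 1 is [21, 42], so an eigenvector is (-2, 1).
For λ=3: (A-λI) row 1 is [14, 42], so an eigenvector is (3, -1).
General solution: c_1e^(-4t)(-2,1) + c_2e^(3t)(3,-1).

x(t) = -2c_1e^(-4t) + 3c_2e^(3t), y(t) = c_1e^(-4t) - c_2e^(3t)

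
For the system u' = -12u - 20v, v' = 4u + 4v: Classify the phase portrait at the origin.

A = [[-12,-20],[4,4]]; det(A-λI) = λ^2 + 8λ + 32.
λ = -4 ± 4i: negative real part.

stable spiral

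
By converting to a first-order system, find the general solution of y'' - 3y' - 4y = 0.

y(t) = c_1e^(-t) + c_2e^(4t)

Let x_1 = y, x_2 = y'. Then x_1' = x_2 and x_2' = 4x_1 + 3x_2.
A = [[0,1],[4,3]]; det(A-λI) = λ^2 - 3λ - 4.
Eigenvalues λ = -1, 4 with eigenvectors (1,-1), (1,4).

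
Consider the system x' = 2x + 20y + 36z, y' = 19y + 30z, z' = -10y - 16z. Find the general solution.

x(t) = c_1e^(2t) + 2c_2e^(4t) + 4c_3e^(-t), y(t) = 2c_2e^(4t) + 3c_3e^(-t), z(t) = -c_2e^(4t) - 2c_3e^(-t)

Coefficient matrix A = [[2, 20, 36], [0, 19, 30], [0, -10, -16]].
det(A - λI) = 0 gives eigenvalues λ = 2, 4, -1.
For λ=2: eigenvector (1,0,0).
For λ=4: eigenvector (2,2,-1).
For λ=-1: eigenvector (4,3,-2).
General solution: c_1e^(2t)(1,0,0) + c_2e^(4t)(2,2,-1) + c_3e^(-t)(4,3,-2).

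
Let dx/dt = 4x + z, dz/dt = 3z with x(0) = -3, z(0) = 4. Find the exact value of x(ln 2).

A = [[4,1],[0,3]]; eigenvalues λ = 4, 3.
Eigenvectors: (1,0) for λ=4, (-1,1) for λ=3.
From the initial condition, c_1 = 1, c_2 = 4.
x(ln 2) = (1)(2^4)(1) + (4)(2^3)(-1) = -16.

-16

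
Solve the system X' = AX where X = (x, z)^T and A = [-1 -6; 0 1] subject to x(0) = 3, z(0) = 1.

Coefficient matrix A = [[-1, -6], [0, 1]].
Characteristic polynomial det(A - λI) = λ^2 - 1 = 0.
Eigenvalues λ = 1, -1.
For λ=1: (A-λI) row 1 is [-2, -6], so an eigenvector is (3, -1).
For λ=-1: (A-λI) row 1 is [0, -6], so an eigenvector is (1, 0).
General solution: K_1e^(t)(3,-1) + K_2e^(-t)(1,0).
Applying x(0)=3, z(0)=1 gives K_1=-1, K_2=6.

x(t) = -3e^(t) + 6e^(-t), z(t) = e^(t)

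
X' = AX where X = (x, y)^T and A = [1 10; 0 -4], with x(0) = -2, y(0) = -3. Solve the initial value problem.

Coefficient matrix A = [[1, 10], [0, -4]].
Characteristic polynomial det(A - λI) = λ^2 + 3λ - 4 = 0.
Eigenvalues λ = -4, 1.
For λ=-4: (A-λI) row 1 is [5, 10], so an eigenvector is (-2, 1).
For λ=1: (A-λI) row 1 is [0, 10], so an eigenvector is (-1, 0).
General solution: c_1e^(-4t)(-2,1) + c_2e^(t)(-1,0).
Applying x(0)=-2, y(0)=-3 gives c_1=-3, c_2=8.

x(t) = -8e^(t) + 6e^(-4t), y(t) = -3e^(-4t)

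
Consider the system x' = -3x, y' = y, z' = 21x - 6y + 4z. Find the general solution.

x(t) = K_3e^(-3t), y(t) = K_2e^(t), z(t) = K_1e^(4t) + 2K_2e^(t) - 3K_3e^(-3t)

Coefficient matrix A = [[-3, 0, 0], [0, 1, 0], [21, -6, 4]].
det(A - λI) = 0 gives eigenvalues λ = 4, 1, -3.
For λ=4: eigenvector (0,0,1).
For λ=1: eigenvector (0,1,2).
For λ=-3: eigenvector (1,0,-3).
General solution: K_1e^(4t)(0,0,1) + K_2e^(t)(0,1,2) + K_3e^(-3t)(1,0,-3).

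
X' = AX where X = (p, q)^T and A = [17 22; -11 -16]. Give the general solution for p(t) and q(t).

Coefficient matrix A = [[17, 22], [-11, -16]].
Characteristic polynomial det(A - λI) = λ^2 - λ - 30 = 0.
Eigenvalues λ = -5, 6.
For λ=-5: (A-λI) row 1 is [22, 22], so an eigenvector is (-1, 1).
For λ=6: (A-λI) row 1 is [11, 22], so an eigenvector is (-2, 1).
General solution: c_1e^(-5t)(-1,1) + c_2e^(6t)(-2,1).

p(t) = -c_1e^(-5t) - 2c_2e^(6t), q(t) = c_1e^(-5t) + c_2e^(6t)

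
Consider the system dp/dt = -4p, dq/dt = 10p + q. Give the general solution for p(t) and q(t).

Coefficient matrix A = [[-4, 0], [10, 1]].
Characteristic polynomial det(A - λI) = λ^2 + 3λ - 4 = 0.
Eigenvalues λ = -4, 1.
For λ=-4: (A-λI) row 2 is [10, 5], so an eigenvector is (1, -2).
For λ=1: (A-λI) row 1 is [-5, 0], so an eigenvector is (0, -1).
General solution: C_1e^(-4t)(1,-2) + C_2e^(t)(0,-1).

p(t) = C_1e^(-4t), q(t) = -2C_1e^(-4t) - C_2e^(t)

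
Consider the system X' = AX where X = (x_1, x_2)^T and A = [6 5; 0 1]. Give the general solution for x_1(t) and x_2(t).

Coefficient matrix A = [[6, 5], [0, 1]].
Characteristic polynomial det(A - λI) = λ^2 - 7λ + 6 = 0.
Eigenvalues λ = 6, 1.
For λ=6: (A-λI) row 1 is [0, 5], so an eigenvector is (1, 0).
For λ=1: (A-λI) row 1 is [5, 5], so an eigenvector is (-1, 1).
General solution: C_1e^(6t)(1,0) + C_2e^(t)(-1,1).

x_1(t) = C_1e^(6t) - C_2e^(t), x_2(t) = C_2e^(t)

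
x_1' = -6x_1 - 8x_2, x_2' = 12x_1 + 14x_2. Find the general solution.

Coefficient matrix A = [[-6, -8], [12, 14]].
Characteristic polynomial det(A - λI) = λ^2 - 8λ + 12 = 0.
Eigenvalues λ = 6, 2.
For λ=6: (A-λI) row 1 is [-12, -8], so an eigenvector is (-2, 3).
For λ=2: (A-λI) row 1 is [-8, -8], so an eigenvector is (1, -1).
General solution: K_1e^(6t)(-2,3) + K_2e^(2t)(1,-1).

x_1(t) = -2K_1e^(6t) + K_2e^(2t), x_2(t) = 3K_1e^(6t) - K_2e^(2t)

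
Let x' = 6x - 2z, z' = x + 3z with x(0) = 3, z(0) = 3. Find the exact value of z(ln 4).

768

A = [[6,-2],[1,3]]; eigenvalues λ = 5, 4.
Eigenvectors: (-2,-1) for λ=5, (-1,-1) for λ=4.
From the initial condition, c_1 = 0, c_2 = -3.
z(ln 4) = (0)(4^5)(-1) + (-3)(4^4)(-1) = 768.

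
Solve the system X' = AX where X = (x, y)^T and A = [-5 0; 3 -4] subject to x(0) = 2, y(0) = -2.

Coefficient matrix A = [[-5, 0], [3, -4]].
Characteristic polynomial det(A - λI) = λ^2 + 9λ + 20 = 0.
Eigenvalues λ = -5, -4.
For λ=-5: (A-λI) row 2 is [3, 1], so an eigenvector is (1, -3).
For λ=-4: (A-λI) row 1 is [-1, 0], so an eigenvector is (0, -1).
General solution: K_1e^(-5t)(1,-3) + K_2e^(-4t)(0,-1).
Applying x(0)=2, y(0)=-2 gives K_1=2, K_2=-4.

x(t) = 2e^(-5t), y(t) = 4e^(-4t) - 6e^(-5t)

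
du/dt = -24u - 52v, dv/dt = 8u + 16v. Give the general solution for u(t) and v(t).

u(t) = 3C_1e^(-4t)sin(4t) + 2C_1e^(-4t)cos(4t) + 2C_2e^(-4t)sin(4t) - 3C_2e^(-4t)cos(4t), v(t) = -C_1e^(-4t)sin(4t) - C_1e^(-4t)cos(4t) - C_2e^(-4t)sin(4t) + C_2e^(-4t)cos(4t)

Coefficient matrix A = [[-24, -52], [8, 16]].
Characteristic polynomial det(A - λI) = λ^2 + 8λ + 32 = 0.
Eigenvalues λ = -4 ± 4i (complex conjugate pair).
For λ=-4+4i: an eigenvector is (2,-1) - i(3,-1) = (2 - 3i, -1 + i).
A real fundamental pair from Re and Im of e^((-4+4i)t)v: X_1 = e^(-4t)(cos(4t)·(2,-1) + sin(4t)·(3,-1)), X_2 = e^(-4t)(sin(4t)·(2,-1) - cos(4t)·(3,-1)).
General solution: C_1X_1 + C_2X_2.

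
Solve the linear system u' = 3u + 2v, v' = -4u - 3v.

u(t) = K_1e^(-t) + K_2e^(t), v(t) = -2K_1e^(-t) - K_2e^(t)

Coefficient matrix A = [[3, 2], [-4, -3]].
Characteristic polynomial det(A - λI) = λ^2 - 1 = 0.
Eigenvalues λ = -1, 1.
For λ=-1: (A-λI) row 1 is [4, 2], so an eigenvector is (1, -2).
For λ=1: (A-λI) row 1 is [2, 2], so an eigenvector is (1, -1).
General solution: K_1e^(-t)(1,-2) + K_2e^(t)(1,-1).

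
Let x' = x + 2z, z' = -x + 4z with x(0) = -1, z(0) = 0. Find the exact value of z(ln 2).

A = [[1,2],[-1,4]]; eigenvalues λ = 3, 2.
Eigenvectors: (-1,-1) for λ=3, (-2,-1) for λ=2.
From the initial condition, c_1 = -1, c_2 = 1.
z(ln 2) = (-1)(2^3)(-1) + (1)(2^2)(-1) = 4.

4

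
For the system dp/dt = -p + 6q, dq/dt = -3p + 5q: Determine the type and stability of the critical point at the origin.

unstable spiral

A = [[-1,6],[-3,5]]; det(A-λI) = λ^2 - 4λ + 13.
λ = 2 ± 3i: positive real part.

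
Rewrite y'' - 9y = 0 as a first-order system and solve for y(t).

Let x_1 = y, x_2 = y'. Then x_1' = x_2 and x_2' = 9x_1.
A = [[0,1],[9,0]]; det(A-λI) = λ^2 - 9.
Eigenvalues λ = -3, 3 with eigenvectors (1,-3), (1,3).

y(t) = c_1e^(-3t) + c_2e^(3t)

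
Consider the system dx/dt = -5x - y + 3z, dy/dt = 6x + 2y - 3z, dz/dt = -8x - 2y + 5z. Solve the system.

Coefficient matrix A = [[-5, -1, 3], [6, 2, -3], [-8, -2, 5]].
det(A - λI) = 0 gives eigenvalues λ = 2, 1, -1.
For λ=2: eigenvector (-1,1,-2).
For λ=1: eigenvector (1,0,2).
For λ=-1: eigenvector (-1,1,-1).
General solution: C_1e^(2t)(-1,1,-2) + C_2e^(t)(1,0,2) + C_3e^(-t)(-1,1,-1).

x(t) = -C_1e^(2t) + C_2e^(t) - C_3e^(-t), y(t) = C_1e^(2t) + C_3e^(-t), z(t) = -2C_1e^(2t) + 2C_2e^(t) - C_3e^(-t)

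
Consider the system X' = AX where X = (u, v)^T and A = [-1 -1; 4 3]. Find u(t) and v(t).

u(t) = c_1e^(t) + c_2te^(t) - 2c_2e^(t), v(t) = -2c_1e^(t) - 2c_2te^(t) + 3c_2e^(t)

Coefficient matrix A = [[-1, -1], [4, 3]].
Characteristic polynomial det(A - λI) = λ^2 - 2λ + 1 = 0.
Single eigenvalue λ = 1 with algebraic multiplicity 2.
Eigenvector v = (1,-2); generalized eigenvector w with (A-λI)w=v is (-2,3).
General solution: e^(t)[c_1·v + c_2·(t·v + w)].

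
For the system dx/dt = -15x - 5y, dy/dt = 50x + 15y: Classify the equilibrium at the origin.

center

A = [[-15,-5],[50,15]]; det(A-λI) = λ^2 + 25.
λ = 0 ± 5i: zero real part.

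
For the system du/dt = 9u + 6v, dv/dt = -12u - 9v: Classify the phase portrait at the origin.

A = [[9,6],[-12,-9]]; det(A-λI) = λ^2 - 9.
λ = -3, 3: opposite signs.

saddle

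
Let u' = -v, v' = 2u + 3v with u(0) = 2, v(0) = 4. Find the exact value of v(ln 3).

A = [[0,-1],[2,3]]; eigenvalues λ = 2, 1.
Eigenvectors: (-1,2) for λ=2, (1,-1) for λ=1.
From the initial condition, c_1 = 6, c_2 = 8.
v(ln 3) = (6)(3^2)(2) + (8)(3^1)(-1) = 84.

84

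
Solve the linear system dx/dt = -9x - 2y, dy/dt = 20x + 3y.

Coefficient matrix A = [[-9, -2], [20, 3]].
Characteristic polynomial det(A - λI) = λ^2 + 6λ + 13 = 0.
Eigenvalues λ = -3 ± 2i (complex conjugate pair).
For λ=-3+2i: an eigenvector is (1,-3) - i(0,1) = (1, -3 - i).
A real fundamental pair from Re and Im of e^((-3+2i)t)v: X_1 = e^(-3t)(cos(2t)·(1,-3) + sin(2t)·(0,1)), X_2 = e^(-3t)(sin(2t)·(1,-3) - cos(2t)·(0,1)).
General solution: K_1X_1 + K_2X_2.

x(t) = K_1e^(-3t)cos(2t) + K_2e^(-3t)sin(2t), y(t) = K_1e^(-3t)sin(2t) - 3K_1e^(-3t)cos(2t) - 3K_2e^(-3t)sin(2t) - K_2e^(-3t)cos(2t)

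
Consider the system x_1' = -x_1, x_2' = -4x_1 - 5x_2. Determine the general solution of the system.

x_1(t) = C_2e^(-t), x_2(t) = -C_1e^(-5t) - C_2e^(-t)

Coefficient matrix A = [[-1, 0], [-4, -5]].
Characteristic polynomial det(A - λI) = λ^2 + 6λ + 5 = 0.
Eigenvalues λ = -5, -1.
For λ=-5: (A-λI) row 1 is [4, 0], so an eigenvector is (0, -1).
For λ=-1: (A-λI) row 2 is [-4, -4], so an eigenvector is (1, -1).
General solution: C_1e^(-5t)(0,-1) + C_2e^(-t)(1,-1).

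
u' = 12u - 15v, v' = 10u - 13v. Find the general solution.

u(t) = K_1e^(-3t) + 3K_2e^(2t), v(t) = K_1e^(-3t) + 2K_2e^(2t)

Coefficient matrix A = [[12, -15], [10, -13]].
Characteristic polynomial det(A - λI) = λ^2 + λ - 6 = 0.
Eigenvalues λ = -3, 2.
For λ=-3: (A-λI) row 1 is [15, -15], so an eigenvector is (1, 1).
For λ=2: (A-λI) row 1 is [10, -15], so an eigenvector is (3, 2).
General solution: K_1e^(-3t)(1,1) + K_2e^(2t)(3,2).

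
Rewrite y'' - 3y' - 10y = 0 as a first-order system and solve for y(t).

Let x_1 = y, x_2 = y'. Then x_1' = x_2 and x_2' = 10x_1 + 3x_2.
A = [[0,1],[10,3]]; det(A-λI) = λ^2 - 3λ - 10.
Eigenvalues λ = 5, -2 with eigenvectors (1,5), (1,-2).

y(t) = c_1e^(5t) + c_2e^(-2t)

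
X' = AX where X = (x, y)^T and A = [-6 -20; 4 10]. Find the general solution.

Coefficient matrix A = [[-6, -20], [4, 10]].
Characteristic polynomial det(A - λI) = λ^2 - 4λ + 20 = 0.
Eigenvalues λ = 2 ± 4i (complex conjugate pair).
For λ=2+4i: an eigenvector is (-2,1) - i(-1,0) = (-2 + i, 1).
A real fundamental pair from Re and Im of e^((2+4i)t)v: X_1 = e^(2t)(cos(4t)·(-2,1) + sin(4t)·(-1,0)), X_2 = e^(2t)(sin(4t)·(-2,1) - cos(4t)·(-1,0)).
General solution: c_1X_1 + c_2X_2.

x(t) = -c_1e^(2t)sin(4t) - 2c_1e^(2t)cos(4t) - 2c_2e^(2t)sin(4t) + c_2e^(2t)cos(4t), y(t) = c_1e^(2t)cos(4t) + c_2e^(2t)sin(4t)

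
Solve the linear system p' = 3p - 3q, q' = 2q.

p(t) = -3c_1e^(2t) + c_2e^(3t), q(t) = -c_1e^(2t)

Coefficient matrix A = [[3, -3], [0, 2]].
Characteristic polynomial det(A - λI) = λ^2 - 5λ + 6 = 0.
Eigenvalues λ = 2, 3.
For λ=2: (A-λI) row 1 is [1, -3], so an eigenvector is (-3, -1).
For λ=3: (A-λI) row 1 is [0, -3], so an eigenvector is (1, 0).
General solution: c_1e^(2t)(-3,-1) + c_2e^(3t)(1,0).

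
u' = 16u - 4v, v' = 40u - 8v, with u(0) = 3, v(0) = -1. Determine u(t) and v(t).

u(t) = 10e^(4t)sin(4t) + 3e^(4t)cos(4t), v(t) = 33e^(4t)sin(4t) - e^(4t)cos(4t)

Coefficient matrix A = [[16, -4], [40, -8]].
Characteristic polynomial det(A - λI) = λ^2 - 8λ + 32 = 0.
Eigenvalues λ = 4 ± 4i (complex conjugate pair).
For λ=4+4i: an eigenvector is (0,-1) - i(1,3) = (0 - i, -1 - 3i).
A real fundamental pair from Re and Im of e^((4+4i)t)v: X_1 = e^(4t)(cos(4t)·(0,-1) + sin(4t)·(1,3)), X_2 = e^(4t)(sin(4t)·(0,-1) - cos(4t)·(1,3)).
General solution: K_1X_1 + K_2X_2.
Applying u(0)=3, v(0)=-1 gives K_1=10, K_2=-3.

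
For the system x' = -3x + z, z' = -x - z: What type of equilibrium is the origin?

stable improper node

A = [[-3,1],[-1,-1]]; det(A-λI) = λ^2 + 4λ + 4.
repeated λ = -2 with a single eigenvector.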